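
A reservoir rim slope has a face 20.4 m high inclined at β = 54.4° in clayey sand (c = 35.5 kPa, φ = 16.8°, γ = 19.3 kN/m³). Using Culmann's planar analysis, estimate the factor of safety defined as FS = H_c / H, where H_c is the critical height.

H_c = (4c/γ) · sinβ cosφ / [1 − cos(β − φ)]
    = (4·35.5/19.3) · sin54.4°·cos16.8° / [1 − cos37.6°]
    = 7.358 · 0.7784 / 0.2077 = 27.57 m
FS = H_c / H = 27.57 / 20.4 = 1.352

FS = 1.35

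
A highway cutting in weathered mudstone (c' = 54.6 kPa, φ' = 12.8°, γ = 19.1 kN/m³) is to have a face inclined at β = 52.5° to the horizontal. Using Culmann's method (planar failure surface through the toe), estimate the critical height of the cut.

Culmann's analysis gives the critical failure plane at α_cr = (β + φ')/2 = (52.5 + 12.8)/2 = 32.6°, and the critical height
H_c = (4c'/γ) · sinβ cosφ' / [1 − cos(β − φ')]
    = (4·54.6/19.1) · sin52.5°·cos12.8° / [1 − cos(39.7°)]
    = 11.435 · 0.7934·0.9751 / [1 − 0.7694]
    = 11.435 · 0.7736 / 0.2306
    = 38.36 m

H_c = 38.36 m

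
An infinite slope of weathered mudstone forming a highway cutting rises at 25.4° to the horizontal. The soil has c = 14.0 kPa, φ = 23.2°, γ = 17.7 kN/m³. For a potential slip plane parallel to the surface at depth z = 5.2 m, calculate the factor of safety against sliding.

FS = 1.30

For an infinite slope with a slip plane parallel to the surface (no pore pressure): FS = [c + γz cos²β tanφ] / [γz sinβ cosβ].
γz = 17.7·5.2 = 92.04 kN/m²
Numerator = 14.0 + 92.04·cos²25.4°·tan23.2° = 14.0 + 92.04·0.8160·0.4286 = 46.190 kPa
Denominator = 92.04·sin25.4°·cos25.4° = 92.04·0.4289·0.9033 = 35.663 kPa
FS = 46.190 / 35.663 = 1.295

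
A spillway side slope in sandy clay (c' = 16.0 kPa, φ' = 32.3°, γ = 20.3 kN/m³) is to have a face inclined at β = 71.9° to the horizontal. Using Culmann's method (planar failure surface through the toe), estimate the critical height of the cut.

Culmann's analysis gives the critical failure plane at α_cr = (β + φ')/2 = (71.9 + 32.3)/2 = 52.1°, and the critical height
H_c = (4c'/γ) · sinβ cosφ' / [1 − cos(β − φ')]
    = (4·16.0/20.3) · sin71.9°·cos32.3° / [1 − cos(39.6°)]
    = 3.153 · 0.9505·0.8453 / [1 − 0.7705]
    = 3.153 · 0.8034 / 0.2295
    = 11.04 m

H_c = 11.04 m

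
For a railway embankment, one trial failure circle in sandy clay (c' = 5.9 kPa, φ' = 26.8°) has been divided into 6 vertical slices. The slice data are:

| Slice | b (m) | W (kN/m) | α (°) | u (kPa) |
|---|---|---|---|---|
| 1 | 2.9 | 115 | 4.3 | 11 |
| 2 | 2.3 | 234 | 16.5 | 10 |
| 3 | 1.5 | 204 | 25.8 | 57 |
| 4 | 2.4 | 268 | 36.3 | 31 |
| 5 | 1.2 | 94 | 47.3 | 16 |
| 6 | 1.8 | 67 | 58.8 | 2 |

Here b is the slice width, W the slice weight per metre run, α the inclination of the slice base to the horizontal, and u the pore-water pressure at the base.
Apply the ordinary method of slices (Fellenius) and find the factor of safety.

Ordinary method of slices: FS = Σ[c'·Δl_i + (W_i cosα_i − u_i·Δl_i)·tanφ'] / Σ W_i sinα_i, with Δl_i = b_i / cosα_i.
Slice 1: Δl = 2.9/cos4.3° = 2.908 m; N'_1 = 115·cos4.3° − 11·2.908 = 82.7; c'Δl = 17.16; W sinα = 8.6
Slice 2: Δl = 2.3/cos16.5° = 2.399 m; N'_2 = 234·cos16.5° − 10·2.399 = 200.4; c'Δl = 14.15; W sinα = 66.5
Slice 3: Δl = 1.5/cos25.8° = 1.666 m; N'_3 = 204·cos25.8° − 57·1.666 = 88.7; c'Δl = 9.83; W sinα = 88.8
Slice 4: Δl = 2.4/cos36.3° = 2.978 m; N'_4 = 268·cos36.3° − 31·2.978 = 123.7; c'Δl = 17.57; W sinα = 158.7
Slice 5: Δl = 1.2/cos47.3° = 1.769 m; N'_5 = 94·cos47.3° − 16·1.769 = 35.4; c'Δl = 10.44; W sinα = 69.1
Slice 6: Δl = 1.8/cos58.8° = 3.475 m; N'_6 = 67·cos58.8° − 2·3.475 = 27.8; c'Δl = 20.50; W sinα = 57.3
Σc'Δl = 89.7 kN/m; ΣN' = 558.6 kN/m; ΣW sinα = 448.9 kN/m
Resisting = 89.7 + 558.6·tan26.8° = 89.7 + 282.2 = 371.8 kN/m
FS = 371.8 / 448.9 = 0.828

FS = 0.83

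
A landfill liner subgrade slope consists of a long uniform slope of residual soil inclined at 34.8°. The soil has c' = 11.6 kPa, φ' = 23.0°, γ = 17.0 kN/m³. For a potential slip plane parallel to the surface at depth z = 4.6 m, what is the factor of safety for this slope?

FS = 0.93

For an infinite slope with a slip plane parallel to the surface (no pore pressure): FS = [c' + γz cos²β tanφ'] / [γz sinβ cosβ].
γz = 17.0·4.6 = 78.20 kN/m²
Numerator = 11.6 + 78.20·cos²34.8°·tan23.0° = 11.6 + 78.20·0.6743·0.4245 = 33.982 kPa
Denominator = 78.20·sin34.8°·cos34.8° = 78.20·0.5707·0.8211 = 36.648 kPa
FS = 33.982 / 36.648 = 0.927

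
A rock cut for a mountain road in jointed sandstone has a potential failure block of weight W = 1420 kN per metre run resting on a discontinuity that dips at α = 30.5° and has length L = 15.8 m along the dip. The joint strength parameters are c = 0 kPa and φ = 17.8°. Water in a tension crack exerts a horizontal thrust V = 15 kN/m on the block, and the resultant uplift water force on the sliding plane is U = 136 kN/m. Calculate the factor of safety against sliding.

Resolving the block weight along and normal to the plane and applying the Mohr–Coulomb strength on the joint:
N' = W cosα − U − V sinα = 1420·cos30.5° − 136 − 15·sin30.5° = 1079.9 kN/m
Driving force T = W sinα + V cosα = 1420·sin30.5° + 15·cos30.5° = 733.6 kN/m
Resisting force R = c·L + N'·tanφ = 0·15.8 + 1079.9·tan17.8° = 0.0 + 346.7 = 346.7 kN/m
FS = R / T = 346.7 / 733.6 = 0.473

FS = 0.47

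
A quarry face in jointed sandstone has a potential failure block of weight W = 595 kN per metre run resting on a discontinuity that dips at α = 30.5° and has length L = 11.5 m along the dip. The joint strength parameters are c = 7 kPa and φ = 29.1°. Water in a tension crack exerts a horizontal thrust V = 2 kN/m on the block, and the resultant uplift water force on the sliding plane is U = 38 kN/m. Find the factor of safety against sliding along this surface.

FS = 1.13

Resolving the block weight along and normal to the plane and applying the Mohr–Coulomb strength on the joint:
N' = W cosα − U − V sinα = 595·cos30.5° − 38 − 2·sin30.5° = 473.7 kN/m
Driving force T = W sinα + V cosα = 595·sin30.5° + 2·cos30.5° = 303.7 kN/m
Resisting force R = c·L + N'·tanφ = 7·11.5 + 473.7·tan29.1° = 80.5 + 263.6 = 344.1 kN/m
FS = R / T = 344.1 / 303.7 = 1.133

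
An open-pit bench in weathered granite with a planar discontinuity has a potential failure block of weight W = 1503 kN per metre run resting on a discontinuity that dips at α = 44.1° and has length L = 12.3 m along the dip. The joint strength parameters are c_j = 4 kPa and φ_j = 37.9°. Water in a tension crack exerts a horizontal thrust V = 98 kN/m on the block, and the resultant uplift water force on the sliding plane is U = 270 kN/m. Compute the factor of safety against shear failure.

FS = 0.56

Resolving the block weight along and normal to the plane and applying the Mohr–Coulomb strength on the joint:
N' = W cosα − U − V sinα = 1503·cos44.1° − 270 − 98·sin44.1° = 741.1 kN/m
Driving force T = W sinα + V cosα = 1503·sin44.1° + 98·cos44.1° = 1116.3 kN/m
Resisting force R = c_j·L + N'·tanφ_j = 4·12.3 + 741.1·tan37.9° = 49.2 + 577.0 = 626.2 kN/m
FS = R / T = 626.2 / 1116.3 = 0.561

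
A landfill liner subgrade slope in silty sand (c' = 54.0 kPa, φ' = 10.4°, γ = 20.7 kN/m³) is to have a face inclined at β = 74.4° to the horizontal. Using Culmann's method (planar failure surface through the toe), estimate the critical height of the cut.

Culmann's analysis gives the critical failure plane at α_cr = (β + φ')/2 = (74.4 + 10.4)/2 = 42.4°, and the critical height
H_c = (4c'/γ) · sinβ cosφ' / [1 − cos(β − φ')]
    = (4·54.0/20.7) · sin74.4°·cos10.4° / [1 − cos(64.0°)]
    = 10.435 · 0.9632·0.9836 / [1 − 0.4384]
    = 10.435 · 0.9473 / 0.5616
    = 17.60 m

H_c = 17.60 m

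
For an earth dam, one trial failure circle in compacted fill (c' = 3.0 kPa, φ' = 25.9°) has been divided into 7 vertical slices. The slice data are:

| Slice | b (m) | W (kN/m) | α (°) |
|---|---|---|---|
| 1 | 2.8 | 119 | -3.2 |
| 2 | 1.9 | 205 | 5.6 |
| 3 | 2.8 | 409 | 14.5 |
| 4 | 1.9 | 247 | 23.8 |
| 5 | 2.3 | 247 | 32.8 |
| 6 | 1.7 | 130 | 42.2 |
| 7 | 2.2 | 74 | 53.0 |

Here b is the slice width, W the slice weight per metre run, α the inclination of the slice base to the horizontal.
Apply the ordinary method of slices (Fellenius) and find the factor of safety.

Ordinary method of slices: FS = Σ[c'·Δl_i + (W_i cosα_i)·tanφ'] / Σ W_i sinα_i, with Δl_i = b_i / cosα_i.
Slice 1: Δl = 2.8/cos(-3.2°) = 2.804 m; N'_1 = 119·cos(-3.2°) = 118.8; c'Δl = 8.41; W sinα = -6.6
Slice 2: Δl = 1.9/cos5.6° = 1.909 m; N'_2 = 205·cos5.6° = 204.0; c'Δl = 5.73; W sinα = 20.0
Slice 3: Δl = 2.8/cos14.5° = 2.892 m; N'_3 = 409·cos14.5° = 396.0; c'Δl = 8.68; W sinα = 102.4
Slice 4: Δl = 1.9/cos23.8° = 2.077 m; N'_4 = 247·cos23.8° = 226.0; c'Δl = 6.23; W sinα = 99.7
Slice 5: Δl = 2.3/cos32.8° = 2.736 m; N'_5 = 247·cos32.8° = 207.6; c'Δl = 8.21; W sinα = 133.8
Slice 6: Δl = 1.7/cos42.2° = 2.295 m; N'_6 = 130·cos42.2° = 96.3; c'Δl = 6.88; W sinα = 87.3
Slice 7: Δl = 2.2/cos53.0° = 3.656 m; N'_7 = 74·cos53.0° = 44.5; c'Δl = 10.97; W sinα = 59.1
Σc'Δl = 55.1 kN/m; ΣN' = 1293.3 kN/m; ΣW sinα = 495.7 kN/m
Resisting = 55.1 + 1293.3·tan25.9° = 55.1 + 628.0 = 683.1 kN/m
FS = 683.1 / 495.7 = 1.378

FS = 1.38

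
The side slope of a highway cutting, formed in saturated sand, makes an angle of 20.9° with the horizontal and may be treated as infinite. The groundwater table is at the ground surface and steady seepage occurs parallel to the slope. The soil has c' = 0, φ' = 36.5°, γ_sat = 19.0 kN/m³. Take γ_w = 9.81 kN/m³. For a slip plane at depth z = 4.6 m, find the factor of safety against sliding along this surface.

With seepage parallel to the slope and the water table at the surface, the effective normal stress on the slip plane uses the buoyant unit weight γ' = γ_sat − γ_w while the driving shear stress uses γ_sat:
FS = [c' + γ' z cos²β tanφ'] / [γ_sat z sinβ cosβ]
(For c' = 0 this reduces to FS = (γ'/γ_sat)·tanφ'/tanβ.)
γ' = 19.0 − 9.81 = 9.19 kN/m³
Numerator = 0.0 + 9.19·4.6·cos²20.9°·tan36.5° = 0.0 + 9.19·4.6·0.8727·0.7400 = 27.300 kPa
Denominator = 19.0·4.6·sin20.9°·cos20.9° = 19.0·4.6·0.3567·0.9342 = 29.127 kPa
FS = 27.300 / 29.127 = 0.937

FS = 0.94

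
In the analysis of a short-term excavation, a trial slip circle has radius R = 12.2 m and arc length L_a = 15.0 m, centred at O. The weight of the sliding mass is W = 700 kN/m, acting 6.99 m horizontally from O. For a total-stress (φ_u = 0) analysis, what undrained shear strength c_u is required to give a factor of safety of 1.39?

c_u = 37.2 kPa

FS = c_u·L_a·R / (W·d), so c_u = FS·W·d / (L_a·R).
c_u = 1.39·700·6.99 / (15.00·12.2) = 6801.3 / 183.00 = 37.17 kPa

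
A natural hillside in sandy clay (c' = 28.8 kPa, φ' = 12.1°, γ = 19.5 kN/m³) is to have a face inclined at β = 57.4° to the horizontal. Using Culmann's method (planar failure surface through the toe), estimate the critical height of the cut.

H_c = 16.41 m

Culmann's analysis gives the critical failure plane at α_cr = (β + φ')/2 = (57.4 + 12.1)/2 = 34.8°, and the critical height
H_c = (4c'/γ) · sinβ cosφ' / [1 − cos(β − φ')]
    = (4·28.8/19.5) · sin57.4°·cos12.1° / [1 − cos(45.3°)]
    = 5.908 · 0.8425·0.9778 / [1 − 0.7034]
    = 5.908 · 0.8237 / 0.2966
    = 16.41 m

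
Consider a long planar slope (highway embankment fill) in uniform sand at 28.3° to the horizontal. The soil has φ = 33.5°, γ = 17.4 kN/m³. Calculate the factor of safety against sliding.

FS = 1.23

For a dry cohesionless infinite slope the factor of safety is FS = tanφ / tanβ.
FS = tan33.5° / tan28.3° = 0.6619 / 0.5384 = 1.229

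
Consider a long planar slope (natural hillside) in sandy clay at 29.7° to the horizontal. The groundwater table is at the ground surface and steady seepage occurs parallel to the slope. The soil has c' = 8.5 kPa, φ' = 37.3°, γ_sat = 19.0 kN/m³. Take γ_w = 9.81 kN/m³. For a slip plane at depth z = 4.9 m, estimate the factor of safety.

With seepage parallel to the slope and the water table at the surface, the effective normal stress on the slip plane uses the buoyant unit weight γ' = γ_sat − γ_w while the driving shear stress uses γ_sat:
FS = [c' + γ' z cos²β tanφ'] / [γ_sat z sinβ cosβ]
γ' = 19.0 − 9.81 = 9.19 kN/m³
Numerator = 8.5 + 9.19·4.9·cos²29.7°·tan37.3° = 8.5 + 9.19·4.9·0.7545·0.7618 = 34.383 kPa
Denominator = 19.0·4.9·sin29.7°·cos29.7° = 19.0·4.9·0.4955·0.8686 = 40.068 kPa
FS = 34.383 / 40.068 = 0.858

FS = 0.86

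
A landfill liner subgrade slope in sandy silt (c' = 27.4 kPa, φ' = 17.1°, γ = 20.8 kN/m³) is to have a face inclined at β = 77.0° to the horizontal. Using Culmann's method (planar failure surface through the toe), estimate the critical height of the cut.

H_c = 9.84 m

Culmann's analysis gives the critical failure plane at α_cr = (β + φ')/2 = (77.0 + 17.1)/2 = 47.0°, and the critical height
H_c = (4c'/γ) · sinβ cosφ' / [1 − cos(β − φ')]
    = (4·27.4/20.8) · sin77.0°·cos17.1° / [1 − cos(59.9°)]
    = 5.269 · 0.9744·0.9558 / [1 − 0.5015]
    = 5.269 · 0.9313 / 0.4985
    = 9.84 m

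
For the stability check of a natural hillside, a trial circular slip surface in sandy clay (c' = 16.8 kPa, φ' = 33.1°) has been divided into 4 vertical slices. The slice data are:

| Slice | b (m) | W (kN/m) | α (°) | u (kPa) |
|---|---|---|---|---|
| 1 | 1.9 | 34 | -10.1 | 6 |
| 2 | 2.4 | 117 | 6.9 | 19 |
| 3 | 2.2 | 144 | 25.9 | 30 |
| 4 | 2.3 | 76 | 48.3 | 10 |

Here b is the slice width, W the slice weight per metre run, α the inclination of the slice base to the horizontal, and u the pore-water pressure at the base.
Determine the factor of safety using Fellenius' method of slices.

FS = 2.19

Ordinary method of slices: FS = Σ[c'·Δl_i + (W_i cosα_i − u_i·Δl_i)·tanφ'] / Σ W_i sinα_i, with Δl_i = b_i / cosα_i.
Slice 1: Δl = 1.9/cos(-10.1°) = 1.930 m; N'_1 = 34·cos(-10.1°) − 6·1.930 = 21.9; c'Δl = 32.42; W sinα = -6.0
Slice 2: Δl = 2.4/cos6.9° = 2.418 m; N'_2 = 117·cos6.9° − 19·2.418 = 70.2; c'Δl = 40.61; W sinα = 14.1
Slice 3: Δl = 2.2/cos25.9° = 2.446 m; N'_3 = 144·cos25.9° − 30·2.446 = 56.2; c'Δl = 41.09; W sinα = 62.9
Slice 4: Δl = 2.3/cos48.3° = 3.457 m; N'_4 = 76·cos48.3° − 10·3.457 = 16.0; c'Δl = 58.09; W sinα = 56.7
Σc'Δl = 172.2 kN/m; ΣN' = 164.3 kN/m; ΣW sinα = 127.7 kN/m
Resisting = 172.2 + 164.3·tan33.1° = 172.2 + 107.1 = 279.3 kN/m
FS = 279.3 / 127.7 = 2.186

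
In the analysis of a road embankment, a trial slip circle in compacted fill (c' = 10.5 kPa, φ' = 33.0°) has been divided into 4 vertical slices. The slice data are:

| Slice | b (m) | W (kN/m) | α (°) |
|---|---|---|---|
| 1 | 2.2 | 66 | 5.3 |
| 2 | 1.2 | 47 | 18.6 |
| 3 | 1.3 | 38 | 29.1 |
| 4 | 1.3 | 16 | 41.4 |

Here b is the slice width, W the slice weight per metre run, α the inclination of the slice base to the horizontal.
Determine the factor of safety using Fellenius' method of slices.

Ordinary method of slices: FS = Σ[c'·Δl_i + (W_i cosα_i)·tanφ'] / Σ W_i sinα_i, with Δl_i = b_i / cosα_i.
Slice 1: Δl = 2.2/cos5.3° = 2.209 m; N'_1 = 66·cos5.3° = 65.7; c'Δl = 23.20; W sinα = 6.1
Slice 2: Δl = 1.2/cos18.6° = 1.266 m; N'_2 = 47·cos18.6° = 44.5; c'Δl = 13.29; W sinα = 15.0
Slice 3: Δl = 1.3/cos29.1° = 1.488 m; N'_3 = 38·cos29.1° = 33.2; c'Δl = 15.62; W sinα = 18.5
Slice 4: Δl = 1.3/cos41.4° = 1.733 m; N'_4 = 16·cos41.4° = 12.0; c'Δl = 18.20; W sinα = 10.6
Σc'Δl = 70.3 kN/m; ΣN' = 155.5 kN/m; ΣW sinα = 50.1 kN/m
Resisting = 70.3 + 155.5·tan33.0° = 70.3 + 101.0 = 171.3 kN/m
FS = 171.3 / 50.1 = 3.415

FS = 3.42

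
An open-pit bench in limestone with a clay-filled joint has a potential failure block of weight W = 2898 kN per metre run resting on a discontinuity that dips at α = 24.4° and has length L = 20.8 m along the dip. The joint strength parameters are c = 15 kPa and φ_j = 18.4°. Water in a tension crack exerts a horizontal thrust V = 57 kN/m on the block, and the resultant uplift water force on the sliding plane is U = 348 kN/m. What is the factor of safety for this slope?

Resolving the block weight along and normal to the plane and applying the Mohr–Coulomb strength on the joint:
N' = W cosα − U − V sinα = 2898·cos24.4° − 348 − 57·sin24.4° = 2267.6 kN/m
Driving force T = W sinα + V cosα = 2898·sin24.4° + 57·cos24.4° = 1249.1 kN/m
Resisting force R = c·L + N'·tanφ_j = 15·20.8 + 2267.6·tan18.4° = 312.0 + 754.3 = 1066.3 kN/m
FS = R / T = 1066.3 / 1249.1 = 0.854

FS = 0.85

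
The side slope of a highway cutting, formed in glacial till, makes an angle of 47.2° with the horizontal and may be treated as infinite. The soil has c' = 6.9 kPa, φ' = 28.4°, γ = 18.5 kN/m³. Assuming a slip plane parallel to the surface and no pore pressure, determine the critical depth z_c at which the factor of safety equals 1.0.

Setting FS = 1.00 in FS = [c' + γz cos²β tanφ'] / [γz sinβ cosβ] and solving for z:
z = c' / [γ cosβ (FS·sinβ − cosβ·tanφ')]
  = 6.9 / [18.5·cos47.2°·(1.00·sin47.2° − cos47.2°·tan28.4°)]
  = 6.9 / [18.5·0.6794·(1.00·0.7337 − 0.6794·0.5407)]
  = 6.9 / 4.6050 = 1.498 m

z_c = 1.50 m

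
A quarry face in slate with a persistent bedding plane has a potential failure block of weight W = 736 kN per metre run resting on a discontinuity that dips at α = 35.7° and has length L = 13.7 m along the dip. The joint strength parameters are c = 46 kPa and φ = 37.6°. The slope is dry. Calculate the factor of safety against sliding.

Resolving the block weight along and normal to the plane and applying the Mohr–Coulomb strength on the joint:
N' = W cosα = 736·cos35.7° = 597.7 kN/m
Driving force T = W sinα = 736·sin35.7° = 429.5 kN/m
Resisting force R = c·L + N'·tanφ = 46·13.7 + 597.7·tan37.6° = 630.2 + 460.3 = 1090.5 kN/m
FS = R / T = 1090.5 / 429.5 = 2.539

FS = 2.54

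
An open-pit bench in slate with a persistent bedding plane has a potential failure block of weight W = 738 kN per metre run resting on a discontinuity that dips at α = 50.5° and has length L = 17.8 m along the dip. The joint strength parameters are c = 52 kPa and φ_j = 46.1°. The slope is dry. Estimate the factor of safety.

FS = 2.48

Resolving the block weight along and normal to the plane and applying the Mohr–Coulomb strength on the joint:
N' = W cosα = 738·cos50.5° = 469.4 kN/m
Driving force T = W sinα = 738·sin50.5° = 569.5 kN/m
Resisting force R = c·L + N'·tanφ_j = 52·17.8 + 469.4·tan46.1° = 925.6 + 487.8 = 1413.4 kN/m
FS = R / T = 1413.4 / 569.5 = 2.482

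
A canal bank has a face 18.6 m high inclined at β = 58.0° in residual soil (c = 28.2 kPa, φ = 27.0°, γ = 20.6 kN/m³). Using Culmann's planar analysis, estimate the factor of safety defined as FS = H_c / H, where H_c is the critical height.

H_c = (4c/γ) · sinβ cosφ / [1 − cos(β − φ)]
    = (4·28.2/20.6) · sin58.0°·cos27.0° / [1 − cos31.0°]
    = 5.476 · 0.7556 / 0.1428 = 28.97 m
FS = H_c / H = 28.97 / 18.6 = 1.557

FS = 1.56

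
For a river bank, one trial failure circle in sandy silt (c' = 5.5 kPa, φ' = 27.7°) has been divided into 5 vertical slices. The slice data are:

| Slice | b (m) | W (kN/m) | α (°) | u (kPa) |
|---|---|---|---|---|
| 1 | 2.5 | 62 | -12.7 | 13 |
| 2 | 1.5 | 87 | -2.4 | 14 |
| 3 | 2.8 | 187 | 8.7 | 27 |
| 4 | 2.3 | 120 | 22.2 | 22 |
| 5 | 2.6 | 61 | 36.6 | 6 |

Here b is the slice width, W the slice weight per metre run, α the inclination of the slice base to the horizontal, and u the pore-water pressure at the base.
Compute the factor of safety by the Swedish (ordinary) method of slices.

Ordinary method of slices: FS = Σ[c'·Δl_i + (W_i cosα_i − u_i·Δl_i)·tanφ'] / Σ W_i sinα_i, with Δl_i = b_i / cosα_i.
Slice 1: Δl = 2.5/cos(-12.7°) = 2.563 m; N'_1 = 62·cos(-12.7°) − 13·2.563 = 27.2; c'Δl = 14.09; W sinα = -13.6
Slice 2: Δl = 1.5/cos(-2.4°) = 1.501 m; N'_2 = 87·cos(-2.4°) − 14·1.501 = 65.9; c'Δl = 8.26; W sinα = -3.6
Slice 3: Δl = 2.8/cos8.7° = 2.833 m; N'_3 = 187·cos8.7° − 27·2.833 = 108.4; c'Δl = 15.58; W sinα = 28.3
Slice 4: Δl = 2.3/cos22.2° = 2.484 m; N'_4 = 120·cos22.2° − 22·2.484 = 56.5; c'Δl = 13.66; W sinα = 45.3
Slice 5: Δl = 2.6/cos36.6° = 3.239 m; N'_5 = 61·cos36.6° − 6·3.239 = 29.5; c'Δl = 17.81; W sinα = 36.4
Σc'Δl = 69.4 kN/m; ΣN' = 287.4 kN/m; ΣW sinα = 92.7 kN/m
Resisting = 69.4 + 287.4·tan27.7° = 69.4 + 150.9 = 220.3 kN/m
FS = 220.3 / 92.7 = 2.376

FS = 2.38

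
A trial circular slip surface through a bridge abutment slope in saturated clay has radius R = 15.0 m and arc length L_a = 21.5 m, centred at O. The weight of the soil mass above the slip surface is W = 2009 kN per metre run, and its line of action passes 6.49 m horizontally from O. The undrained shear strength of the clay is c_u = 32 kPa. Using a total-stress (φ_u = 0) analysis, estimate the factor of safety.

FS = 0.79

Taking moments about the centre O, the resisting moment is provided by the undrained shear strength acting along the arc:
M_R = c_u·L_a·R = 32·21.50·15.0 = 10320.0 kN·m/m
M_D = W·d = 2009·6.49 = 13038.4 kN·m/m
FS = M_R / M_D = 10320.0 / 13038.4 = 0.792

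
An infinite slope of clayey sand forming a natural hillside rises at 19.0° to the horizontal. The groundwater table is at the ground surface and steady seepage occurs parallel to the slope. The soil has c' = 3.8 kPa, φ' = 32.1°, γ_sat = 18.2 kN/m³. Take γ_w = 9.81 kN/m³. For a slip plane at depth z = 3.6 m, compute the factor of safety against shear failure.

With seepage parallel to the slope and the water table at the surface, the effective normal stress on the slip plane uses the buoyant unit weight γ' = γ_sat − γ_w while the driving shear stress uses γ_sat:
FS = [c' + γ' z cos²β tanφ'] / [γ_sat z sinβ cosβ]
γ' = 18.2 − 9.81 = 8.39 kN/m³
Numerator = 3.8 + 8.39·3.6·cos²19.0°·tan32.1° = 3.8 + 8.39·3.6·0.8940·0.6273 = 20.739 kPa
Denominator = 18.2·3.6·sin19.0°·cos19.0° = 18.2·3.6·0.3256·0.9455 = 20.169 kPa
FS = 20.739 / 20.169 = 1.028

FS = 1.03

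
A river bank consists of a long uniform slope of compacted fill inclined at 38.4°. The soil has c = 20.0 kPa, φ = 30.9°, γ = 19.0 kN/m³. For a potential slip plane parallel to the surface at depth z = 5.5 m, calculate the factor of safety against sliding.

FS = 1.15

For an infinite slope with a slip plane parallel to the surface (no pore pressure): FS = [c + γz cos²β tanφ] / [γz sinβ cosβ].
γz = 19.0·5.5 = 104.50 kN/m²
Numerator = 20.0 + 104.50·cos²38.4°·tan30.9° = 20.0 + 104.50·0.6142·0.5985 = 58.412 kPa
Denominator = 104.50·sin38.4°·cos38.4° = 104.50·0.6211·0.7837 = 50.869 kPa
FS = 58.412 / 50.869 = 1.148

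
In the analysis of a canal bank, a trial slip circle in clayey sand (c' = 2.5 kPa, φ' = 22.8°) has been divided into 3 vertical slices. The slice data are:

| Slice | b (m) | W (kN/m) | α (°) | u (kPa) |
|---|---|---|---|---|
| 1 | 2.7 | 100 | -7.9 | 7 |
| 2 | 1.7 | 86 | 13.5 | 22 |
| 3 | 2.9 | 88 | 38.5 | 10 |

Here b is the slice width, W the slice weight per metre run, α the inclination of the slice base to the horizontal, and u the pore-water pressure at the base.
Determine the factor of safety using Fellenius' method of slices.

Ordinary method of slices: FS = Σ[c'·Δl_i + (W_i cosα_i − u_i·Δl_i)·tanφ'] / Σ W_i sinα_i, with Δl_i = b_i / cosα_i.
Slice 1: Δl = 2.7/cos(-7.9°) = 2.726 m; N'_1 = 100·cos(-7.9°) − 7·2.726 = 80.0; c'Δl = 6.81; W sinα = -13.7
Slice 2: Δl = 1.7/cos13.5° = 1.748 m; N'_2 = 86·cos13.5° − 22·1.748 = 45.2; c'Δl = 4.37; W sinα = 20.1
Slice 3: Δl = 2.9/cos38.5° = 3.706 m; N'_3 = 88·cos38.5° − 10·3.706 = 31.8; c'Δl = 9.26; W sinα = 54.8
Σc'Δl = 20.4 kN/m; ΣN' = 156.9 kN/m; ΣW sinα = 61.1 kN/m
Resisting = 20.4 + 156.9·tan22.8° = 20.4 + 66.0 = 86.4 kN/m
FS = 86.4 / 61.1 = 1.414

FS = 1.41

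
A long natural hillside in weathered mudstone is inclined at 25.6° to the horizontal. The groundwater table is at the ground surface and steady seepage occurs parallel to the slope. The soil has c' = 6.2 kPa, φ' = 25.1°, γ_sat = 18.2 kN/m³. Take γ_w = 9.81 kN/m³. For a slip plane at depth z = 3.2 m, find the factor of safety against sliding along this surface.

With seepage parallel to the slope and the water table at the surface, the effective normal stress on the slip plane uses the buoyant unit weight γ' = γ_sat − γ_w while the driving shear stress uses γ_sat:
FS = [c' + γ' z cos²β tanφ'] / [γ_sat z sinβ cosβ]
γ' = 18.2 − 9.81 = 8.39 kN/m³
Numerator = 6.2 + 8.39·3.2·cos²25.6°·tan25.1° = 6.2 + 8.39·3.2·0.8133·0.4684 = 16.429 kPa
Denominator = 18.2·3.2·sin25.6°·cos25.6° = 18.2·3.2·0.4321·0.9018 = 22.694 kPa
FS = 16.429 / 22.694 = 0.724

FS = 0.72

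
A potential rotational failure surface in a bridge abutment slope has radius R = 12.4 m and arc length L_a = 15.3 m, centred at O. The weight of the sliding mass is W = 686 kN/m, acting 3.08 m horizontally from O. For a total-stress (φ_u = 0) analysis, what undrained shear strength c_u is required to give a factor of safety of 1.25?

c_u = 13.9 kPa

FS = c_u·L_a·R / (W·d), so c_u = FS·W·d / (L_a·R).
c_u = 1.25·686·3.08 / (15.30·12.4) = 2641.1 / 189.72 = 13.92 kPa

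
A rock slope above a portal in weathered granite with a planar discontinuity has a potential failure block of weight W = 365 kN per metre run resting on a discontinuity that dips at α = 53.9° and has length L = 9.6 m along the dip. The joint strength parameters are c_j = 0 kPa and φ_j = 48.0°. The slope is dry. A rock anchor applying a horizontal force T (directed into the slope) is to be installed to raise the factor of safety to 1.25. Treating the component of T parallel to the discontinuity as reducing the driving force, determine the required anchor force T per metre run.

T = 79 kN/m

Resolving forces along and normal to the sliding plane, with the horizontal anchor force T adding T·sinα to the effective normal force and T·cosα acting up the plane against the driving force:
FS = [c_jL + (W cosα + T sinα) tanφ_j] / [W sinα − T cosα]
Without the anchor: N' = 215.1 kN/m, driving T_d = 294.9 kN/m, resisting R = 0·9.6 + 215.1·tan48.0° = 238.8 kN/m, FS = 0.81.
Setting FS = 1.25 and solving for T:
1.25·(294.9 − T cos53.9°) = 238.8 + T sin53.9°·tan48.0°
T·(sin53.9°·tan48.0° + 1.25·cos53.9°) = 1.25·294.9 − 238.8
T·(0.8080·1.1106 + 1.25·0.5892) = 368.6 − 238.8 = 129.8
T·1.6339 = 129.8
T = 79.4 kN/m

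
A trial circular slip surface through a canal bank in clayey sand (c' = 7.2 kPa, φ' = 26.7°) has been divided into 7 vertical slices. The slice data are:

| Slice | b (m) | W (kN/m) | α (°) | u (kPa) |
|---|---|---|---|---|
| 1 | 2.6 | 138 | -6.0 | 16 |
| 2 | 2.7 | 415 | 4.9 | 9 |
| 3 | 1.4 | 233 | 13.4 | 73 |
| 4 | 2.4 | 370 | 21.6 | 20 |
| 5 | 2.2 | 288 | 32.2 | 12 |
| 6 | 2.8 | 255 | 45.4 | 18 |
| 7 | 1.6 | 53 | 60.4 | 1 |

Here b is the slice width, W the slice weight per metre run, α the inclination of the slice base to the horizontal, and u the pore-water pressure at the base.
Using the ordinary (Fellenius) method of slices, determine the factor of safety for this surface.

Ordinary method of slices: FS = Σ[c'·Δl_i + (W_i cosα_i − u_i·Δl_i)·tanφ'] / Σ W_i sinα_i, with Δl_i = b_i / cosα_i.
Slice 1: Δl = 2.6/cos(-6.0°) = 2.614 m; N'_1 = 138·cos(-6.0°) − 16·2.614 = 95.4; c'Δl = 18.82; W sinα = -14.4
Slice 2: Δl = 2.7/cos4.9° = 2.710 m; N'_2 = 415·cos4.9° − 9·2.710 = 389.1; c'Δl = 19.51; W sinα = 35.4
Slice 3: Δl = 1.4/cos13.4° = 1.439 m; N'_3 = 233·cos13.4° − 73·1.439 = 121.6; c'Δl = 10.36; W sinα = 54.0
Slice 4: Δl = 2.4/cos21.6° = 2.581 m; N'_4 = 370·cos21.6° − 20·2.581 = 292.4; c'Δl = 18.59; W sinα = 136.2
Slice 5: Δl = 2.2/cos32.2° = 2.600 m; N'_5 = 288·cos32.2° − 12·2.600 = 212.5; c'Δl = 18.72; W sinα = 153.5
Slice 6: Δl = 2.8/cos45.4° = 3.988 m; N'_6 = 255·cos45.4° − 18·3.988 = 107.3; c'Δl = 28.71; W sinα = 181.6
Slice 7: Δl = 1.6/cos60.4° = 3.239 m; N'_7 = 53·cos60.4° − 1·3.239 = 22.9; c'Δl = 23.32; W sinα = 46.1
Σc'Δl = 138.0 kN/m; ΣN' = 1241.2 kN/m; ΣW sinα = 592.3 kN/m
Resisting = 138.0 + 1241.2·tan26.7° = 138.0 + 624.3 = 762.3 kN/m
FS = 762.3 / 592.3 = 1.287

FS = 1.29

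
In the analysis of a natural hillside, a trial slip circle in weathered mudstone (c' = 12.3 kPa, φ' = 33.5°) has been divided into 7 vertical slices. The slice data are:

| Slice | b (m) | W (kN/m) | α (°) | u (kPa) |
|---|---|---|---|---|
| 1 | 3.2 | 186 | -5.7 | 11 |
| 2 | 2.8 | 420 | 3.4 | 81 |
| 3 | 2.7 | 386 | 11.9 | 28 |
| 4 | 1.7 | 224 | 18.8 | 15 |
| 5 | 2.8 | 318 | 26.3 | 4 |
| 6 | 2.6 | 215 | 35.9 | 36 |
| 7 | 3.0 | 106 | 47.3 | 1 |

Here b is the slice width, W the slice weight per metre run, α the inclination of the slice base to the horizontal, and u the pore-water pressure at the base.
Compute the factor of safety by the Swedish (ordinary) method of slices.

FS = 2.13

Ordinary method of slices: FS = Σ[c'·Δl_i + (W_i cosα_i − u_i·Δl_i)·tanφ'] / Σ W_i sinα_i, with Δl_i = b_i / cosα_i.
Slice 1: Δl = 3.2/cos(-5.7°) = 3.216 m; N'_1 = 186·cos(-5.7°) − 11·3.216 = 149.7; c'Δl = 39.56; W sinα = -18.5
Slice 2: Δl = 2.8/cos3.4° = 2.805 m; N'_2 = 420·cos3.4° − 81·2.805 = 192.1; c'Δl = 34.50; W sinα = 24.9
Slice 3: Δl = 2.7/cos11.9° = 2.759 m; N'_3 = 386·cos11.9° − 28·2.759 = 300.4; c'Δl = 33.94; W sinα = 79.6
Slice 4: Δl = 1.7/cos18.8° = 1.796 m; N'_4 = 224·cos18.8° − 15·1.796 = 185.1; c'Δl = 22.09; W sinα = 72.2
Slice 5: Δl = 2.8/cos26.3° = 3.123 m; N'_5 = 318·cos26.3° − 4·3.123 = 272.6; c'Δl = 38.42; W sinα = 140.9
Slice 6: Δl = 2.6/cos35.9° = 3.210 m; N'_6 = 215·cos35.9° − 36·3.210 = 58.6; c'Δl = 39.48; W sinα = 126.1
Slice 7: Δl = 3.0/cos47.3° = 4.424 m; N'_7 = 106·cos47.3° − 1·4.424 = 67.5; c'Δl = 54.41; W sinα = 77.9
Σc'Δl = 262.4 kN/m; ΣN' = 1226.0 kN/m; ΣW sinα = 503.1 kN/m
Resisting = 262.4 + 1226.0·tan33.5° = 262.4 + 811.5 = 1073.9 kN/m
FS = 1073.9 / 503.1 = 2.135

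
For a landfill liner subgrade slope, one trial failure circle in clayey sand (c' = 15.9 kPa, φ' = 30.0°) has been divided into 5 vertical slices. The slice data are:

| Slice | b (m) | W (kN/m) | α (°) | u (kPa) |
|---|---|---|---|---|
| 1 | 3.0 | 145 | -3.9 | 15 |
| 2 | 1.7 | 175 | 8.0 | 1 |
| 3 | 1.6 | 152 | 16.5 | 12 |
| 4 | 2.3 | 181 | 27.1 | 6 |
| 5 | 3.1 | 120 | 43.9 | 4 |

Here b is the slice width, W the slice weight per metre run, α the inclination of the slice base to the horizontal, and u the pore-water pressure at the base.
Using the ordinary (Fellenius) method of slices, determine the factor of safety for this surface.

Ordinary method of slices: FS = Σ[c'·Δl_i + (W_i cosα_i − u_i·Δl_i)·tanφ'] / Σ W_i sinα_i, with Δl_i = b_i / cosα_i.
Slice 1: Δl = 3.0/cos(-3.9°) = 3.007 m; N'_1 = 145·cos(-3.9°) − 15·3.007 = 99.6; c'Δl = 47.81; W sinα = -9.9
Slice 2: Δl = 1.7/cos8.0° = 1.717 m; N'_2 = 175·cos8.0° − 1·1.717 = 171.6; c'Δl = 27.30; W sinα = 24.4
Slice 3: Δl = 1.6/cos16.5° = 1.669 m; N'_3 = 152·cos16.5° − 12·1.669 = 125.7; c'Δl = 26.53; W sinα = 43.2
Slice 4: Δl = 2.3/cos27.1° = 2.584 m; N'_4 = 181·cos27.1° − 6·2.584 = 145.6; c'Δl = 41.08; W sinα = 82.5
Slice 5: Δl = 3.1/cos43.9° = 4.302 m; N'_5 = 120·cos43.9° − 4·4.302 = 69.3; c'Δl = 68.41; W sinα = 83.2
Σc'Δl = 211.1 kN/m; ΣN' = 611.7 kN/m; ΣW sinα = 223.3 kN/m
Resisting = 211.1 + 611.7·tan30.0° = 211.1 + 353.2 = 564.3 kN/m
FS = 564.3 / 223.3 = 2.527

FS = 2.53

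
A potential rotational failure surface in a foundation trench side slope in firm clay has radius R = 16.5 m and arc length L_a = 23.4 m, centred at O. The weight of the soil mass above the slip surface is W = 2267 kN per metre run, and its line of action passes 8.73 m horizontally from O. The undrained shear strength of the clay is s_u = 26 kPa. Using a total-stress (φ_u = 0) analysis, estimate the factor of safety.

FS = 0.51

Taking moments about the centre O, the resisting moment is provided by the undrained shear strength acting along the arc:
M_R = s_u·L_a·R = 26·23.40·16.5 = 10038.6 kN·m/m
M_D = W·d = 2267·8.73 = 19790.9 kN·m/m
FS = M_R / M_D = 10038.6 / 19790.9 = 0.507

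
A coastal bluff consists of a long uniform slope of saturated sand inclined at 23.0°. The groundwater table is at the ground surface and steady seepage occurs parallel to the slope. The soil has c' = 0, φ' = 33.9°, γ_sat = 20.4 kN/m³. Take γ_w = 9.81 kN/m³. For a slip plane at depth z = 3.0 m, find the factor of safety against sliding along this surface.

With seepage parallel to the slope and the water table at the surface, the effective normal stress on the slip plane uses the buoyant unit weight γ' = γ_sat − γ_w while the driving shear stress uses γ_sat:
FS = [c' + γ' z cos²β tanφ'] / [γ_sat z sinβ cosβ]
(For c' = 0 this reduces to FS = (γ'/γ_sat)·tanφ'/tanβ.)
γ' = 20.4 − 9.81 = 10.59 kN/m³
Numerator = 0.0 + 10.59·3.0·cos²23.0°·tan33.9° = 0.0 + 10.59·3.0·0.8473·0.6720 = 18.089 kPa
Denominator = 20.4·3.0·sin23.0°·cos23.0° = 20.4·3.0·0.3907·0.9205 = 22.012 kPa
FS = 18.089 / 22.012 = 0.822

FS = 0.82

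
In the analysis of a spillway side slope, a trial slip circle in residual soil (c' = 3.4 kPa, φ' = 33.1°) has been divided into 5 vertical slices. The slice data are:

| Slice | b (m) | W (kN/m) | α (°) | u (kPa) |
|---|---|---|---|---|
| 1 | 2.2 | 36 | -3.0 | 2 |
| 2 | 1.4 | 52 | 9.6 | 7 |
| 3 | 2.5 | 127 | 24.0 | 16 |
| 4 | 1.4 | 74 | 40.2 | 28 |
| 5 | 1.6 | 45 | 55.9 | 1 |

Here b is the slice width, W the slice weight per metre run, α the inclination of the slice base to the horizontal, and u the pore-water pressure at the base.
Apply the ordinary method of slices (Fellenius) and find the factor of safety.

FS = 1.05

Ordinary method of slices: FS = Σ[c'·Δl_i + (W_i cosα_i − u_i·Δl_i)·tanφ'] / Σ W_i sinα_i, with Δl_i = b_i / cosα_i.
Slice 1: Δl = 2.2/cos(-3.0°) = 2.203 m; N'_1 = 36·cos(-3.0°) − 2·2.203 = 31.5; c'Δl = 7.49; W sinα = -1.9
Slice 2: Δl = 1.4/cos9.6° = 1.420 m; N'_2 = 52·cos9.6° − 7·1.420 = 41.3; c'Δl = 4.83; W sinα = 8.7
Slice 3: Δl = 2.5/cos24.0° = 2.737 m; N'_3 = 127·cos24.0° − 16·2.737 = 72.2; c'Δl = 9.30; W sinα = 51.7
Slice 4: Δl = 1.4/cos40.2° = 1.833 m; N'_4 = 74·cos40.2° − 28·1.833 = 5.2; c'Δl = 6.23; W sinα = 47.8
Slice 5: Δl = 1.6/cos55.9° = 2.854 m; N'_5 = 45·cos55.9° − 1·2.854 = 22.4; c'Δl = 9.70; W sinα = 37.3
Σc'Δl = 37.6 kN/m; ΣN' = 172.7 kN/m; ΣW sinα = 143.5 kN/m
Resisting = 37.6 + 172.7·tan33.1° = 37.6 + 112.6 = 150.1 kN/m
FS = 150.1 / 143.5 = 1.046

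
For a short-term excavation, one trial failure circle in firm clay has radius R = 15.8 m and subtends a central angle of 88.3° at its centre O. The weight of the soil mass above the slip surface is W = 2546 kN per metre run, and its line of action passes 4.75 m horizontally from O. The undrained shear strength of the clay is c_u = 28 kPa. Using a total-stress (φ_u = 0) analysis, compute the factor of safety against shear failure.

Taking moments about the centre O, the resisting moment is provided by the undrained shear strength acting along the arc:
Arc length L_a = R·θ = 15.8·(88.3°·π/180) = 15.8·1.5411 = 24.35 m
M_R = c_u·L_a·R = 28·24.35·15.8 = 10772.3 kN·m/m
M_D = W·d = 2546·4.75 = 12093.5 kN·m/m
FS = M_R / M_D = 10772.3 / 12093.5 = 0.891

FS = 0.89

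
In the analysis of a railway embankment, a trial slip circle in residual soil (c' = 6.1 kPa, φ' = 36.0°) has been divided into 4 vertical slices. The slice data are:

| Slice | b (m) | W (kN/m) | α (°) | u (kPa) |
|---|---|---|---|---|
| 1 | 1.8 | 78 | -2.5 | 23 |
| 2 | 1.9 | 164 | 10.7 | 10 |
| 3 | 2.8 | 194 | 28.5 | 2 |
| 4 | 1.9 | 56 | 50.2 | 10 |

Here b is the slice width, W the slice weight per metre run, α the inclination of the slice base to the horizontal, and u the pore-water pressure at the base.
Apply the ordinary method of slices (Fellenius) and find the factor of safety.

FS = 1.93

Ordinary method of slices: FS = Σ[c'·Δl_i + (W_i cosα_i − u_i·Δl_i)·tanφ'] / Σ W_i sinα_i, with Δl_i = b_i / cosα_i.
Slice 1: Δl = 1.8/cos(-2.5°) = 1.802 m; N'_1 = 78·cos(-2.5°) − 23·1.802 = 36.5; c'Δl = 10.99; W sinα = -3.4
Slice 2: Δl = 1.9/cos10.7° = 1.934 m; N'_2 = 164·cos10.7° − 10·1.934 = 141.8; c'Δl = 11.80; W sinα = 30.4
Slice 3: Δl = 2.8/cos28.5° = 3.186 m; N'_3 = 194·cos28.5° − 2·3.186 = 164.1; c'Δl = 19.44; W sinα = 92.6
Slice 4: Δl = 1.9/cos50.2° = 2.968 m; N'_4 = 56·cos50.2° − 10·2.968 = 6.2; c'Δl = 18.11; W sinα = 43.0
Σc'Δl = 60.3 kN/m; ΣN' = 348.6 kN/m; ΣW sinα = 162.6 kN/m
Resisting = 60.3 + 348.6·tan36.0° = 60.3 + 253.3 = 313.6 kN/m
FS = 313.6 / 162.6 = 1.928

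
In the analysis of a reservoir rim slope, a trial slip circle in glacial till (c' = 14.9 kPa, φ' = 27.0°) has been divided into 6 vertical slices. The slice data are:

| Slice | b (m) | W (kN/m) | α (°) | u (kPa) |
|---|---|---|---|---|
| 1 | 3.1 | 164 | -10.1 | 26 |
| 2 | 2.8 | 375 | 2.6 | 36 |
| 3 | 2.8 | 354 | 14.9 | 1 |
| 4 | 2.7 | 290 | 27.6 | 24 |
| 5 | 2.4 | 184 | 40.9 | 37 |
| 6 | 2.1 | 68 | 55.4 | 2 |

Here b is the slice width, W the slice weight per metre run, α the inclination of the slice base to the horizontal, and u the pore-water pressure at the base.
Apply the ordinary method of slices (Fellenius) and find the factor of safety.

FS = 1.93

Ordinary method of slices: FS = Σ[c'·Δl_i + (W_i cosα_i − u_i·Δl_i)·tanφ'] / Σ W_i sinα_i, with Δl_i = b_i / cosα_i.
Slice 1: Δl = 3.1/cos(-10.1°) = 3.149 m; N'_1 = 164·cos(-10.1°) − 26·3.149 = 79.6; c'Δl = 46.92; W sinα = -28.8
Slice 2: Δl = 2.8/cos2.6° = 2.803 m; N'_2 = 375·cos2.6° − 36·2.803 = 273.7; c'Δl = 41.76; W sinα = 17.0
Slice 3: Δl = 2.8/cos14.9° = 2.897 m; N'_3 = 354·cos14.9° − 1·2.897 = 339.2; c'Δl = 43.17; W sinα = 91.0
Slice 4: Δl = 2.7/cos27.6° = 3.047 m; N'_4 = 290·cos27.6° − 24·3.047 = 183.9; c'Δl = 45.40; W sinα = 134.4
Slice 5: Δl = 2.4/cos40.9° = 3.175 m; N'_5 = 184·cos40.9° − 37·3.175 = 21.6; c'Δl = 47.31; W sinα = 120.5
Slice 6: Δl = 2.1/cos55.4° = 3.698 m; N'_6 = 68·cos55.4° − 2·3.698 = 31.2; c'Δl = 55.10; W sinα = 56.0
Σc'Δl = 279.7 kN/m; ΣN' = 929.2 kN/m; ΣW sinα = 390.1 kN/m
Resisting = 279.7 + 929.2·tan27.0° = 279.7 + 473.4 = 753.1 kN/m
FS = 753.1 / 390.1 = 1.931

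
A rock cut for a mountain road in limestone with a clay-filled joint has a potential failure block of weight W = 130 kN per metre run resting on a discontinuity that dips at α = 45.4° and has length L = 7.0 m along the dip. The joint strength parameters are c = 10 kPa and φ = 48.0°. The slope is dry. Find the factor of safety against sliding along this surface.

FS = 1.85

Resolving the block weight along and normal to the plane and applying the Mohr–Coulomb strength on the joint:
N' = W cosα = 130·cos45.4° = 91.3 kN/m
Driving force T = W sinα = 130·sin45.4° = 92.6 kN/m
Resisting force R = c·L + N'·tanφ = 10·7.0 + 91.3·tan48.0° = 70.0 + 101.4 = 171.4 kN/m
FS = R / T = 171.4 / 92.6 = 1.851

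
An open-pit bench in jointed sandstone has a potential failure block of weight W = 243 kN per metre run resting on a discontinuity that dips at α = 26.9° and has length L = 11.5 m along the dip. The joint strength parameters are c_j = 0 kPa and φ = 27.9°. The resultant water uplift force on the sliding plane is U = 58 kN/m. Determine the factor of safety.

FS = 0.76

Resolving the block weight along and normal to the plane and applying the Mohr–Coulomb strength on the joint:
N' = W cosα − U = 243·cos26.9° − 58 = 158.7 kN/m
Driving force T = W sinα = 243·sin26.9° = 109.9 kN/m
Resisting force R = c_j·L + N'·tanφ = 0·11.5 + 158.7·tan27.9° = 0.0 + 84.0 = 84.0 kN/m
FS = R / T = 84.0 / 109.9 = 0.764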